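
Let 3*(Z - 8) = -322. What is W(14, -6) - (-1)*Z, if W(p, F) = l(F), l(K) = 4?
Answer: -286/3 ≈ -95.333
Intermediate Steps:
W(p, F) = 4
Z = -298/3 (Z = 8 + (⅓)*(-322) = 8 - 322/3 = -298/3 ≈ -99.333)
W(14, -6) - (-1)*Z = 4 - (-1)*(-298)/3 = 4 - 1*298/3 = 4 - 298/3 = -286/3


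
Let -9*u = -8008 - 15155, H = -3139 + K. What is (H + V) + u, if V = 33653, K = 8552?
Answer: 124919/3 ≈ 41640.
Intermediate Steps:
H = 5413 (H = -3139 + 8552 = 5413)
u = 7721/3 (u = -(-8008 - 15155)/9 = -⅑*(-23163) = 7721/3 ≈ 2573.7)
(H + V) + u = (5413 + 33653) + 7721/3 = 39066 + 7721/3 = 124919/3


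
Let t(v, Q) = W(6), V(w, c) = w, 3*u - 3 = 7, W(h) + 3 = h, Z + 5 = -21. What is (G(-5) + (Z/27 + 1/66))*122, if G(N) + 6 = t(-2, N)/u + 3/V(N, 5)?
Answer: -1204384/1485 ≈ -811.03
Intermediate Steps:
Z = -26 (Z = -5 - 21 = -26)
W(h) = -3 + h
u = 10/3 (u = 1 + (1/3)*7 = 1 + 7/3 = 10/3 ≈ 3.3333)
t(v, Q) = 3 (t(v, Q) = -3 + 6 = 3)
G(N) = -51/10 + 3/N (G(N) = -6 + (3/(10/3) + 3/N) = -6 + (3*(3/10) + 3/N) = -6 + (9/10 + 3/N) = -51/10 + 3/N)
(G(-5) + (Z/27 + 1/66))*122 = ((-51/10 + 3/(-5)) + (-26/27 + 1/66))*122 = ((-51/10 + 3*(-1/5)) + (-26*1/27 + 1*(1/66)))*122 = ((-51/10 - 3/5) + (-26/27 + 1/66))*122 = (-57/10 - 563/594)*122 = -9872/1485*122 = -1204384/1485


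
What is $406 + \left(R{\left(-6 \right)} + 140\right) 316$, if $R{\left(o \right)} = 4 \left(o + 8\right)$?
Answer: $47174$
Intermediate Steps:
$R{\left(o \right)} = 32 + 4 o$ ($R{\left(o \right)} = 4 \left(8 + o\right) = 32 + 4 o$)
$406 + \left(R{\left(-6 \right)} + 140\right) 316 = 406 + \left(\left(32 + 4 \left(-6\right)\right) + 140\right) 316 = 406 + \left(\left(32 - 24\right) + 140\right) 316 = 406 + \left(8 + 140\right) 316 = 406 + 148 \cdot 316 = 406 + 46768 = 47174$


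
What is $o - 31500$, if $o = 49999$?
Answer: $18499$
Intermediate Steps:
$o - 31500 = 49999 - 31500 = 18499$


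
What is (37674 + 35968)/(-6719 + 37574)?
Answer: 73642/30855 ≈ 2.3867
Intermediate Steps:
(37674 + 35968)/(-6719 + 37574) = 73642/30855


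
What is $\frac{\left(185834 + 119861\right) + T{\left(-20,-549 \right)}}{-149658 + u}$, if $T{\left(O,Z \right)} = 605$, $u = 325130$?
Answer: $\frac{76575}{43868} \approx 1.7456$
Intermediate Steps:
$\frac{\left(185834 + 119861\right) + T{\left(-20,-549 \right)}}{-149658 + u} = \frac{\left(185834 + 119861\right) + 605}{-149658 + 325130} = \frac{305695 + 605}{175472} = 306300 \cdot \frac{1}{175472} = \frac{76575}{43868}$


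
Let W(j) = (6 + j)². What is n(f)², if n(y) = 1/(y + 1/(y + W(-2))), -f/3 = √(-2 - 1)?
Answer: (-229*I - 96*√3)/(4*(624*√3 + 1559*I)) ≈ -0.037287 + 0.00081438*I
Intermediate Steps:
f = -3*I*√3 (f = -3*√(-2 - 1) = -3*I*√3 ≈ -5.1962*I)
n(y) = 1/(y + 1/(16 + y)) (n(y) = 1/(y + 1/(y + (6 - 2)²)) = 1/(y + 1/(y + 4²)) = 1/(y + 1/(y + 16)) = 1/(y + 1/(16 + y)))
n(f)² = ((16 - 3*I*√3)/(1 + (-3*I*√3)² + 16*(-3*I*√3)))² = ((16 - 3*I*√3)/(1 - 27 - 48*I*√3))² = ((16 - 3*I*√3)/(-26 - 48*I*√3))² = (16 - 3*I*√3)²/(-26 - 48*I*√3)²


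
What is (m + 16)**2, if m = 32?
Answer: 2304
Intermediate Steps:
(m + 16)**2 = (32 + 16)**2 = 48**2 = 2304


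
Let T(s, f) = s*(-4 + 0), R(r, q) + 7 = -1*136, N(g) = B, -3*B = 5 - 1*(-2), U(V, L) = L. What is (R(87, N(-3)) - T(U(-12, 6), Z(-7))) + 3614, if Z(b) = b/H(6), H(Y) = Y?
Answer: 3495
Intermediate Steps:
B = -7/3 (B = -(5 - 1*(-2))/3 = -(5 + 2)/3 = -1/3*7 = -7/3 ≈ -2.3333)
N(g) = -7/3
R(r, q) = -143 (R(r, q) = -7 - 1*136 = -7 - 136 = -143)
Z(b) = b/6
T(s, f) = -4*s (T(s, f) = s*(-4) = -4*s)
(R(87, N(-3)) - T(U(-12, 6), Z(-7))) + 3614 = (-143 - (-4)*6) + 3614 = (-143 - 1*(-24)) + 3614 = (-143 + 24) + 3614 = -119 + 3614 = 3495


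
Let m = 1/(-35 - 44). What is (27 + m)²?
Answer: 4545424/6241 ≈ 728.32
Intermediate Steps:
m = -1/79 (m = 1/(-79) = -1/79 ≈ -0.012658)
(27 + m)² = (27 - 1/79)² = (2132/79)² = 4545424/6241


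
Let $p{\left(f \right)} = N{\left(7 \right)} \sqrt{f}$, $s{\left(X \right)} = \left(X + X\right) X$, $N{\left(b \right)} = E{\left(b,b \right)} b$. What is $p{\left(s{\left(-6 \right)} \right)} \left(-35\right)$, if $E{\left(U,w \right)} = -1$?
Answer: $1470 \sqrt{2} \approx 2078.9$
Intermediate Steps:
$N{\left(b \right)} = - b$
$s{\left(X \right)} = 2 X^{2}$ ($s{\left(X \right)} = 2 X X = 2 X^{2}$)
$p{\left(f \right)} = - 7 \sqrt{f}$ ($p{\left(f \right)} = \left(-1\right) 7 \sqrt{f} = - 7 \sqrt{f}$)
$p{\left(s{\left(-6 \right)} \right)} \left(-35\right) = - 7 \sqrt{2 \left(-6\right)^{2}} \left(-35\right) = - 7 \sqrt{2 \cdot 36} \left(-35\right) = - 7 \sqrt{72} \left(-35\right) = - 7 \cdot 6 \sqrt{2} \left(-35\right) = - 42 \sqrt{2} \left(-35\right) = 1470 \sqrt{2}$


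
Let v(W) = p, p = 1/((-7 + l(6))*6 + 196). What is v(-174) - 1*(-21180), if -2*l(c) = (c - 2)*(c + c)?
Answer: 211801/10 ≈ 21180.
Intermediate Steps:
l(c) = -c*(-2 + c) (l(c) = -(c - 2)*(c + c)/2 = -(-2 + c)*2*c/2 = -c*(-2 + c))
p = 1/10 (p = 1/((-7 + 6*(2 - 1*6))*6 + 196) = 1/((-7 + 6*(2 - 6))*6 + 196) = 1/((-7 + 6*(-4))*6 + 196) = 1/((-7 - 24)*6 + 196) = 1/(-31*6 + 196) = 1/(-186 + 196) = 1/10 ≈ 0.10000)
v(W) = 1/10
v(-174) - 1*(-21180) = 1/10 - 1*(-21180) = 1/10 + 21180 = 211801/10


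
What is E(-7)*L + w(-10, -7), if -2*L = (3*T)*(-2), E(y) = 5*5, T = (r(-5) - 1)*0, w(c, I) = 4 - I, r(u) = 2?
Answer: 11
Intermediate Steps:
T = 0 (T = (2 - 1)*0 = 1*0 = 0)
E(y) = 25
L = 0 (L = -3*0*(-2)/2 = -0*(-2) = -1/2*0 = 0)
E(-7)*L + w(-10, -7) = 25*0 + (4 - 1*(-7)) = 0 + (4 + 7) = 0 + 11 = 11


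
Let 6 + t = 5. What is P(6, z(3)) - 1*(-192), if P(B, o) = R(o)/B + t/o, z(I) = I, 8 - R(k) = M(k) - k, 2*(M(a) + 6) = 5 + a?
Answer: 1163/6 ≈ 193.83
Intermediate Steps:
t = -1 (t = -6 + 5 = -1)
M(a) = -7/2 + a/2 (M(a) = -6 + (5 + a)/2 = -6 + (5/2 + a/2) = -7/2 + a/2)
R(k) = 23/2 + k/2 (R(k) = 8 - ((-7/2 + k/2) - k) = 8 - (-7/2 - k/2) = 8 + (7/2 + k/2) = 23/2 + k/2)
P(B, o) = -1/o + (23/2 + o/2)/B (P(B, o) = (23/2 + o/2)/B - 1/o = -1/o + (23/2 + o/2)/B)
P(6, z(3)) - 1*(-192) = (-1*6 + (1/2)*3*(23 + 3))/(6*3) - 1*(-192) = (1/6)*(1/3)*(-6 + (1/2)*3*26) + 192 = (1/6)*(1/3)*(-6 + 39) + 192 = (1/6)*(1/3)*33 + 192 = 11/6 + 192 = 1163/6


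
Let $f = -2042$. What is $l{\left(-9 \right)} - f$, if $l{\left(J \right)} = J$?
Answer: $2033$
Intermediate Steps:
$l{\left(-9 \right)} - f = -9 - -2042 = -9 + 2042 = 2033$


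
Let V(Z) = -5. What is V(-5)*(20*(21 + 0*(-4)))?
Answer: -2100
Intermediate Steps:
V(-5)*(20*(21 + 0*(-4))) = -100*(21 + 0*(-4)) = -100*(21 + 0) = -100*21 = -5*420 = -2100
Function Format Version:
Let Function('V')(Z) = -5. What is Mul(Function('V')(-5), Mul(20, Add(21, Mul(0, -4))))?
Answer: -2100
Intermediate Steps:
Mul(Function('V')(-5), Mul(20, Add(21, Mul(0, -4)))) = Mul(-5, Mul(20, Add(21, Mul(0, -4)))) = Mul(-5, Mul(20, Add(21, 0))) = Mul(-5, Mul(20, 21)) = Mul(-5, 420) = -2100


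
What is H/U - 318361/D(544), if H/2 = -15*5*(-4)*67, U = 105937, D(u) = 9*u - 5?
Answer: -33529591057/518137867 ≈ -64.712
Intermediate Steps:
D(u) = -5 + 9*u
H = 40200 (H = 2*(-15*5*(-4)*67) = 2*(-(-300)*67) = 2*(-15*(-20)*67) = 2*(300*67) = 2*20100 = 40200)
H/U - 318361/D(544) = 40200/105937 - 318361/(-5 + 9*544) = 40200*(1/105937) - 318361/(-5 + 4896) = 40200/105937 - 318361/4891 = -33529591057/518137867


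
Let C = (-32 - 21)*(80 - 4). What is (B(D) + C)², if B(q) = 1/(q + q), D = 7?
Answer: 3179944881/196 ≈ 1.6224e+7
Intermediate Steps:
B(q) = 1/(2*q)
C = -4028 (C = -53*76 = -4028)
(B(D) + C)² = ((½)/7 - 4028)² = ((½)*(⅐) - 4028)² = (1/14 - 4028)² = (-56391/14)² = 3179944881/196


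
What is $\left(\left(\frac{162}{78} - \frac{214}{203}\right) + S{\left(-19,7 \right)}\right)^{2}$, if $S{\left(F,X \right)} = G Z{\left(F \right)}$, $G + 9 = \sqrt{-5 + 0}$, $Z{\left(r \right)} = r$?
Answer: $\frac{193516345619}{6964321} - \frac{17250784 i \sqrt{5}}{2639} \approx 27787.0 - 14617.0 i$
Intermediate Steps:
$G = -9 + i \sqrt{5}$ ($G = -9 + \sqrt{-5 + 0} = -9 + \sqrt{-5} = -9 + i \sqrt{5} \approx -9.0 + 2.2361 i$)
$S{\left(F,X \right)} = F \left(-9 + i \sqrt{5}\right)$ ($S{\left(F,X \right)} = \left(-9 + i \sqrt{5}\right) F = F \left(-9 + i \sqrt{5}\right)$)
$\left(\left(\frac{162}{78} - \frac{214}{203}\right) + S{\left(-19,7 \right)}\right)^{2} = \left(\left(\frac{162}{78} - \frac{214}{203}\right) - 19 \left(-9 + i \sqrt{5}\right)\right)^{2} = \left(\left(162 \cdot \frac{1}{78} - \frac{214}{203}\right) + \left(171 - 19 i \sqrt{5}\right)\right)^{2} = \left(\left(\frac{27}{13} - \frac{214}{203}\right) + \left(171 - 19 i \sqrt{5}\right)\right)^{2} = \left(\frac{2699}{2639} + \left(171 - 19 i \sqrt{5}\right)\right)^{2} = \left(\frac{453968}{2639} - 19 i \sqrt{5}\right)^{2}$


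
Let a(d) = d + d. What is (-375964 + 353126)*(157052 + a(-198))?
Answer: -3577709728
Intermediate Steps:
a(d) = 2*d
(-375964 + 353126)*(157052 + a(-198)) = (-375964 + 353126)*(157052 + 2*(-198)) = -22838*(157052 - 396) = -22838*156656 = -3577709728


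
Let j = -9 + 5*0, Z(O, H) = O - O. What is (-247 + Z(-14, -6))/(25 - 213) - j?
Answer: 1939/188 ≈ 10.314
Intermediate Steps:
Z(O, H) = 0
j = -9 (j = -9 + 0 = -9)
(-247 + Z(-14, -6))/(25 - 213) - j = (-247 + 0)/(25 - 213) - 1*(-9) = -247/(-188) + 9 = -247*(-1/188) + 9 = 247/188 + 9 = 1939/188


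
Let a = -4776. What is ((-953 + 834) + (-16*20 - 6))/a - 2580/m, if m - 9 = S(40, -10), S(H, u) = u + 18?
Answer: -12314515/81192 ≈ -151.67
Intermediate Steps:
S(H, u) = 18 + u
m = 17 (m = 9 + (18 - 10) = 9 + 8 = 17)
((-953 + 834) + (-16*20 - 6))/a - 2580/m = ((-953 + 834) + (-16*20 - 6))/(-4776) - 2580/17 = (-119 + (-320 - 6))*(-1/4776) - 2580*1/17 = (-119 - 326)*(-1/4776) - 2580/17 = -445*(-1/4776) - 2580/17 = 445/4776 - 2580/17 = -12314515/81192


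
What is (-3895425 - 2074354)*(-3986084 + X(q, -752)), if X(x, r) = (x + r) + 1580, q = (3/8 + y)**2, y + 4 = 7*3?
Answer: 1522514902919077/64 ≈ 2.3789e+13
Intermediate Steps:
y = 17 (y = -4 + 7*3 = -4 + 21 = 17)
q = 19321/64 (q = (3/8 + 17)**2 = (139/8)**2 = 19321/64 ≈ 301.89)
X(x, r) = 1580 + r + x (X(x, r) = (r + x) + 1580 = 1580 + r + x)
(-3895425 - 2074354)*(-3986084 + X(q, -752)) = (-3895425 - 2074354)*(-3986084 + (1580 - 752 + 19321/64)) = -5969779*(-3986084 + 72313/64) = -5969779*(-255037063/64) = 1522514902919077/64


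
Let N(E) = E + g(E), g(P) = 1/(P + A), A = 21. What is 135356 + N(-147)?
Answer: 17036333/126 ≈ 1.3521e+5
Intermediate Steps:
g(P) = 1/(21 + P) (g(P) = 1/(P + 21) = 1/(21 + P))
N(E) = E + 1/(21 + E)
135356 + N(-147) = 135356 + (1 - 147*(21 - 147))/(21 - 147) = 135356 + (1 - 147*(-126))/(-126) = 135356 - (1 + 18522)/126 = 135356 - 1/126*18523 = 135356 - 18523/126 = 17036333/126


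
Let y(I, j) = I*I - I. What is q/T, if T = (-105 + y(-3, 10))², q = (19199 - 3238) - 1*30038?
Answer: -14077/8649 ≈ -1.6276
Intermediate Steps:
y(I, j) = I² - I
q = -14077 (q = 15961 - 30038 = -14077)
T = 8649 (T = (-105 - 3*(-1 - 3))² = (-105 - 3*(-4))² = (-105 + 12)² = (-93)² = 8649)
q/T = -14077/8649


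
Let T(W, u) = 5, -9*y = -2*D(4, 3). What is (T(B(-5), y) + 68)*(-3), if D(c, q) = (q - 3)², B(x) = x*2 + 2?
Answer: -219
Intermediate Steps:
B(x) = 2 + 2*x (B(x) = 2*x + 2 = 2 + 2*x)
D(c, q) = (-3 + q)²
y = 0 (y = -(-2)*(-3 + 3)²/9 = -(-2)*0²/9 = -(-2)*0/9 = -⅑*0 = 0)
(T(B(-5), y) + 68)*(-3) = (5 + 68)*(-3) = 73*(-3) = -219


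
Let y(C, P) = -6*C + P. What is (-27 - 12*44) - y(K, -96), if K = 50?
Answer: -159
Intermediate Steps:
y(C, P) = P - 6*C
(-27 - 12*44) - y(K, -96) = (-27 - 12*44) - (-96 - 6*50) = (-27 - 528) - (-96 - 300) = -555 - 1*(-396) = -555 + 396 = -159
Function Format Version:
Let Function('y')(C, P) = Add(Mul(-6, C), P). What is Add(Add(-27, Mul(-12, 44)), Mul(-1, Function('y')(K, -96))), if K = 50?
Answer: -159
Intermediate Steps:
Function('y')(C, P) = Add(P, Mul(-6, C))
Add(Add(-27, Mul(-12, 44)), Mul(-1, Function('y')(K, -96))) = Add(Add(-27, Mul(-12, 44)), Mul(-1, Add(-96, Mul(-6, 50)))) = Add(Add(-27, -528), Mul(-1, Add(-96, -300))) = Add(-555, Mul(-1, -396)) = Add(-555, 396) = -159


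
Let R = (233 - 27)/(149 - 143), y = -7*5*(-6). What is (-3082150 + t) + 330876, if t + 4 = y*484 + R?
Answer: -7948811/3 ≈ -2.6496e+6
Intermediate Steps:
y = 210 (y = -35*(-6) = 210)
R = 103/3 (R = 206/6 = 206*(1/6) = 103/3 ≈ 34.333)
t = 305011/3 (t = -4 + (210*484 + 103/3) = -4 + (101640 + 103/3) = -4 + 305023/3 = 305011/3 ≈ 1.0167e+5)
(-3082150 + t) + 330876 = (-3082150 + 305011/3) + 330876 = -8941439/3 + 330876 = -7948811/3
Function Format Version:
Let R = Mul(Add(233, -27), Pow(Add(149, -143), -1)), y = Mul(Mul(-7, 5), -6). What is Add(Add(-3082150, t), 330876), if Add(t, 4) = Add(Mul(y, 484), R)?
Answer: Rational(-7948811, 3) ≈ -2.6496e+6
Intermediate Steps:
y = 210 (y = Mul(-35, -6) = 210)
R = Rational(103, 3) (R = Mul(206, Pow(6, -1)) = Mul(206, Rational(1, 6)) = Rational(103, 3) ≈ 34.333)
t = Rational(305011, 3) (t = Add(-4, Add(Mul(210, 484), Rational(103, 3))) = Add(-4, Add(101640, Rational(103, 3))) = Add(-4, Rational(305023, 3)) = Rational(305011, 3) ≈ 1.0167e+5)
Add(Add(-3082150, t), 330876) = Add(Add(-3082150, Rational(305011, 3)), 330876) = Add(Rational(-8941439, 3), 330876) = Rational(-7948811, 3)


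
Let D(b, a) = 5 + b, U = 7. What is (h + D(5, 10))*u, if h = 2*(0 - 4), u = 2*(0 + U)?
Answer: 28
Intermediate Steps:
u = 14 (u = 2*(0 + 7) = 2*7 = 14)
h = -8 (h = 2*(-4) = -8)
(h + D(5, 10))*u = (-8 + (5 + 5))*14 = (-8 + 10)*14 = 2*14 = 28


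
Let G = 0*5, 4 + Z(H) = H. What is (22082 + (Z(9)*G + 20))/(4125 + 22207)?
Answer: 11051/13166 ≈ 0.83936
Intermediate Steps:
Z(H) = -4 + H
G = 0
(22082 + (Z(9)*G + 20))/(4125 + 22207) = (22082 + ((-4 + 9)*0 + 20))/(4125 + 22207) = (22082 + (5*0 + 20))/26332 = (22082 + (0 + 20))*(1/26332) = (22082 + 20)*(1/26332) = 22102*(1/26332) = 11051/13166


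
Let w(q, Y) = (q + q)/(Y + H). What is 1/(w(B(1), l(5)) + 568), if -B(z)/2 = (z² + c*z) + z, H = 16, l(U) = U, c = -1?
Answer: 21/11924 ≈ 0.0017612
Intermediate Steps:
B(z) = -2*z² (B(z) = -2*((z² - z) + z) = -2*z²)
w(q, Y) = 2*q/(16 + Y) (w(q, Y) = (q + q)/(Y + 16) = (2*q)/(16 + Y) = 2*q/(16 + Y))
1/(w(B(1), l(5)) + 568) = 1/(2*(-2*1²)/(16 + 5) + 568) = 1/(2*(-2*1)/21 + 568) = 1/(2*(-2)*(1/21) + 568) = 1/(-4/21 + 568) = 1/(11924/21) = 21/11924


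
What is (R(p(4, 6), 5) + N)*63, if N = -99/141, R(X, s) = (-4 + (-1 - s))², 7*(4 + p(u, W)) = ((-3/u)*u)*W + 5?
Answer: 294021/47 ≈ 6255.8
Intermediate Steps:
p(u, W) = -23/7 - 3*W/7 (p(u, W) = -4 + (((-3/u)*u)*W + 5)/7 = -4 + (-3*W + 5)/7 = -4 + (5 - 3*W)/7 = -4 + (5/7 - 3*W/7) = -23/7 - 3*W/7)
R(X, s) = (-5 - s)²
N = -33/47 (N = -99*1/141 = -33/47 ≈ -0.70213)
(R(p(4, 6), 5) + N)*63 = ((5 + 5)² - 33/47)*63 = (10² - 33/47)*63 = (100 - 33/47)*63 = (4667/47)*63 = 294021/47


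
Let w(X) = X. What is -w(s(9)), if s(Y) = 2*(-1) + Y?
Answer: -7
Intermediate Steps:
s(Y) = -2 + Y
-w(s(9)) = -(-2 + 9) = -1*7 = -7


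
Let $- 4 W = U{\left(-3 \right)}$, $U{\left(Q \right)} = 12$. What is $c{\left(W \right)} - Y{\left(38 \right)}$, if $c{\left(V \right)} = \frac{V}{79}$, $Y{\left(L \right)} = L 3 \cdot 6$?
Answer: $- \frac{54039}{79} \approx -684.04$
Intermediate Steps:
$Y{\left(L \right)} = 18 L$ ($Y{\left(L \right)} = 3 L 6 = 18 L$)
$W = -3$ ($W = \left(- \frac{1}{4}\right) 12 = -3$)
$c{\left(V \right)} = \frac{V}{79}$ ($c{\left(V \right)} = V \frac{1}{79} = \frac{V}{79}$)
$c{\left(W \right)} - Y{\left(38 \right)} = \frac{1}{79} \left(-3\right) - 18 \cdot 38 = - \frac{3}{79} - 684 = - \frac{54039}{79}$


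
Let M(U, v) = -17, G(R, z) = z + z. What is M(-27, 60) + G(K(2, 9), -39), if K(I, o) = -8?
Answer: -95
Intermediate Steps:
G(R, z) = 2*z
M(-27, 60) + G(K(2, 9), -39) = -17 + 2*(-39) = -17 - 78 = -95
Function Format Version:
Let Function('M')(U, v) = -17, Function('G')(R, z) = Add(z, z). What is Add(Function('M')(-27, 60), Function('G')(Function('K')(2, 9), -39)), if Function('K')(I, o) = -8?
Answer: -95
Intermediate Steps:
Function('G')(R, z) = Mul(2, z)
Add(Function('M')(-27, 60), Function('G')(Function('K')(2, 9), -39)) = Add(-17, Mul(2, -39)) = Add(-17, -78) = -95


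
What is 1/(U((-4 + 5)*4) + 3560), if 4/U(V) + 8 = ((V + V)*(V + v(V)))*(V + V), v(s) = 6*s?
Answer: 446/1587761 ≈ 0.00028090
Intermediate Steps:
U(V) = 4/(-8 + 28*V³) (U(V) = 4/(-8 + ((V + V)*(V + 6*V))*(V + V)) = 4/(-8 + ((2*V)*(7*V))*(2*V)) = 4/(-8 + (14*V²)*(2*V)) = 4/(-8 + 28*V³))
1/(U((-4 + 5)*4) + 3560) = 1/(1/(-2 + 7*((-4 + 5)*4)³) + 3560) = 1/(1/(-2 + 7*(1*4)³) + 3560) = 1/(1/(-2 + 7*4³) + 3560) = 1/(1/(-2 + 7*64) + 3560) = 1/(1/(-2 + 448) + 3560) = 1/(1/446 + 3560) = 1/(1587761/446) = 446/1587761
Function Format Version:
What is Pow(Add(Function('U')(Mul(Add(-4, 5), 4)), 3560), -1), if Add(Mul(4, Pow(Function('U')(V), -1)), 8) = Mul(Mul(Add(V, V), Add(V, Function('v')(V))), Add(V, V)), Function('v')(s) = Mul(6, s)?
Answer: Rational(446, 1587761) ≈ 0.00028090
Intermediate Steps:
Function('U')(V) = Mul(4, Pow(Add(-8, Mul(28, Pow(V, 3))), -1)) (Function('U')(V) = Mul(4, Pow(Add(-8, Mul(Mul(Add(V, V), Add(V, Mul(6, V))), Add(V, V))), -1)) = Mul(4, Pow(Add(-8, Mul(Mul(Mul(2, V), Mul(7, V)), Mul(2, V))), -1)) = Mul(4, Pow(Add(-8, Mul(Mul(14, Pow(V, 2)), Mul(2, V))), -1)) = Mul(4, Pow(Add(-8, Mul(28, Pow(V, 3))), -1)))
Pow(Add(Function('U')(Mul(Add(-4, 5), 4)), 3560), -1) = Pow(Add(Pow(Add(-2, Mul(7, Pow(Mul(Add(-4, 5), 4), 3))), -1), 3560), -1) = Pow(Add(Pow(Add(-2, Mul(7, Pow(Mul(1, 4), 3))), -1), 3560), -1) = Pow(Add(Pow(Add(-2, Mul(7, Pow(4, 3))), -1), 3560), -1) = Pow(Add(Pow(Add(-2, Mul(7, 64)), -1), 3560), -1) = Pow(Add(Pow(Add(-2, 448), -1), 3560), -1) = Pow(Add(Pow(446, -1), 3560), -1) = Pow(Add(Rational(1, 446), 3560), -1) = Pow(Rational(1587761, 446), -1) = Rational(446, 1587761)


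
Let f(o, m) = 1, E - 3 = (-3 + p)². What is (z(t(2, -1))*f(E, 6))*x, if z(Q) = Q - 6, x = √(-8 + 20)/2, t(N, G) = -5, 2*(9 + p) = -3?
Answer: -11*√3 ≈ -19.053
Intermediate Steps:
p = -21/2 (p = -9 + (½)*(-3) = -9 - 3/2 = -21/2 ≈ -10.500)
E = 741/4 (E = 3 + (-3 - 21/2)² = 3 + (-27/2)² = 3 + 729/4 = 741/4 ≈ 185.25)
x = √3 (x = √12*(½) = (2*√3)*(½) = √3 ≈ 1.7320)
z(Q) = -6 + Q
(z(t(2, -1))*f(E, 6))*x = ((-6 - 5)*1)*√3 = (-11*1)*√3 = -11*√3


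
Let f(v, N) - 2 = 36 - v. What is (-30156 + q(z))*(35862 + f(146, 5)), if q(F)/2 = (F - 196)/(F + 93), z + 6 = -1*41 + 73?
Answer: -7548098448/7 ≈ -1.0783e+9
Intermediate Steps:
z = 26 (z = -6 + (-1*41 + 73) = -6 + (-41 + 73) = -6 + 32 = 26)
f(v, N) = 38 - v (f(v, N) = 2 + (36 - v) = 38 - v)
q(F) = 2*(-196 + F)/(93 + F) (q(F) = 2*((F - 196)/(F + 93)) = 2*((-196 + F)/(93 + F)) = 2*(-196 + F)/(93 + F))
(-30156 + q(z))*(35862 + f(146, 5)) = (-30156 + 2*(-196 + 26)/(93 + 26))*(35862 + (38 - 1*146)) = (-30156 + 2*(-170)/119)*(35862 + (38 - 146)) = (-30156 + 2*(1/119)*(-170))*(35862 - 108) = (-30156 - 20/7)*35754 = -211112/7*35754 = -7548098448/7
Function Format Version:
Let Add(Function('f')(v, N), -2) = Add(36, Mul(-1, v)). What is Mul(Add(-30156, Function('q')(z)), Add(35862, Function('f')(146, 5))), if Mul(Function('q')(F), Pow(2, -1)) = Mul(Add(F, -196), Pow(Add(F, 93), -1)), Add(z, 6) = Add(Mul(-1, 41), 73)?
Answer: Rational(-7548098448, 7) ≈ -1.0783e+9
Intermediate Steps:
z = 26 (z = Add(-6, Add(Mul(-1, 41), 73)) = Add(-6, Add(-41, 73)) = Add(-6, 32) = 26)
Function('f')(v, N) = Add(38, Mul(-1, v)) (Function('f')(v, N) = Add(2, Add(36, Mul(-1, v))) = Add(38, Mul(-1, v)))
Function('q')(F) = Mul(2, Pow(Add(93, F), -1), Add(-196, F)) (Function('q')(F) = Mul(2, Mul(Add(F, -196), Pow(Add(F, 93), -1))) = Mul(2, Mul(Add(-196, F), Pow(Add(93, F), -1))) = Mul(2, Mul(Pow(Add(93, F), -1), Add(-196, F))) = Mul(2, Pow(Add(93, F), -1), Add(-196, F)))
Mul(Add(-30156, Function('q')(z)), Add(35862, Function('f')(146, 5))) = Mul(Add(-30156, Mul(2, Pow(Add(93, 26), -1), Add(-196, 26))), Add(35862, Add(38, Mul(-1, 146)))) = Mul(Add(-30156, Mul(2, Pow(119, -1), -170)), Add(35862, Add(38, -146))) = Mul(Add(-30156, Mul(2, Rational(1, 119), -170)), Add(35862, -108)) = Mul(Add(-30156, Rational(-20, 7)), 35754) = Mul(Rational(-211112, 7), 35754) = Rational(-7548098448, 7)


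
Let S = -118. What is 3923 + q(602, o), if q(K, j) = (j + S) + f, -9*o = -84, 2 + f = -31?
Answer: 11344/3 ≈ 3781.3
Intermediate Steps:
f = -33 (f = -2 - 31 = -33)
o = 28/3 (o = -1/9*(-84) = 28/3 ≈ 9.3333)
q(K, j) = -151 + j (q(K, j) = (j - 118) - 33 = (-118 + j) - 33 = -151 + j)
3923 + q(602, o) = 3923 + (-151 + 28/3) = 3923 - 425/3 = 11344/3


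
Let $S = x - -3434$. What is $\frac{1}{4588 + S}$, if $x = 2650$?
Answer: $\frac{1}{10672} \approx 9.3703 \cdot 10^{-5}$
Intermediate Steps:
$S = 6084$ ($S = 2650 - -3434 = 2650 + 3434 = 6084$)
$\frac{1}{4588 + S} = \frac{1}{4588 + 6084} = \frac{1}{10672}$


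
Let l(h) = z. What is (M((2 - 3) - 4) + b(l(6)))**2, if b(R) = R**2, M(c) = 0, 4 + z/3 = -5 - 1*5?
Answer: 3111696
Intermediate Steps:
z = -42 (z = -12 + 3*(-5 - 1*5) = -12 + 3*(-5 - 5) = -12 + 3*(-10) = -12 - 30 = -42)
l(h) = -42
(M((2 - 3) - 4) + b(l(6)))**2 = (0 + (-42)**2)**2 = (0 + 1764)**2 = 1764**2 = 3111696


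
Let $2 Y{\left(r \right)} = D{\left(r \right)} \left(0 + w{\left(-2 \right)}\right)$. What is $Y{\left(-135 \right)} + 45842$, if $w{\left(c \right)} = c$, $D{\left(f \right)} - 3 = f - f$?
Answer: $45839$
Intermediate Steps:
$D{\left(f \right)} = 3$ ($D{\left(f \right)} = 3 + \left(f - f\right) = 3 + 0 = 3$)
$Y{\left(r \right)} = -3$ ($Y{\left(r \right)} = \frac{3 \left(0 - 2\right)}{2} = \frac{3 \left(-2\right)}{2} = \frac{1}{2} \left(-6\right) = -3$)
$Y{\left(-135 \right)} + 45842 = -3 + 45842 = 45839$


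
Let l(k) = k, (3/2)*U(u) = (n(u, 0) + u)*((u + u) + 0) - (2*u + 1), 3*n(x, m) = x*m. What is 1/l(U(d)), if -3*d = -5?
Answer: 27/22 ≈ 1.2273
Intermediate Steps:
d = 5/3 (d = -⅓*(-5) = 5/3 ≈ 1.6667)
n(x, m) = m*x/3 (n(x, m) = (x*m)/3 = (m*x)/3 = m*x/3)
U(u) = -⅔ - 4*u/3 + 4*u²/3 (U(u) = 2*(((⅓)*0*u + u)*((u + u) + 0) - (2*u + 1))/3 = 2*((0 + u)*(2*u + 0) - (1 + 2*u))/3 = 2*(u*(2*u) + (-1 - 2*u))/3 = 2*(2*u² + (-1 - 2*u))/3 = 2*(-1 - 2*u + 2*u²)/3 = -⅔ - 4*u/3 + 4*u²/3)
1/l(U(d)) = 1/(-⅔ - 4/3*5/3 + 4*(5/3)²/3) = 1/(-⅔ - 20/9 + (4/3)*(25/9)) = 1/(-⅔ - 20/9 + 100/27) = 1/(22/27) = 27/22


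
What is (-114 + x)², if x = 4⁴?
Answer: 20164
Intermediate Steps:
x = 256
(-114 + x)² = (-114 + 256)² = 142² = 20164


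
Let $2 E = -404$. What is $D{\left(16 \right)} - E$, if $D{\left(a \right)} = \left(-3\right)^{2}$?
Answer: $211$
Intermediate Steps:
$E = -202$ ($E = \frac{1}{2} \left(-404\right) = -202$)
$D{\left(a \right)} = 9$
$D{\left(16 \right)} - E = 9 - -202 = 9 + 202 = 211$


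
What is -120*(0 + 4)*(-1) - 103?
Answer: 377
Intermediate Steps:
-120*(0 + 4)*(-1) - 103 = -480*(-1) - 103 = -120*(-4) - 103 = 480 - 103 = 377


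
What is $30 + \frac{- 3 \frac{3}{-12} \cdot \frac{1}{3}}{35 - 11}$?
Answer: $\frac{2881}{96} \approx 30.01$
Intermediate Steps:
$30 + \frac{- 3 \frac{3}{-12} \cdot \frac{1}{3}}{35 - 11} = 30 + \frac{- 3 \cdot 3 \left(- \frac{1}{12}\right) \frac{1}{3}}{35 + \left(-20 + 9\right)} = 30 + \frac{\left(-3\right) \left(- \frac{1}{4}\right) \frac{1}{3}}{35 - 11} = 30 + \frac{\frac{3}{4} \cdot \frac{1}{3}}{24} = 30 + \frac{1}{24} \cdot \frac{1}{4} = 30 + \frac{1}{96} = \frac{2881}{96}$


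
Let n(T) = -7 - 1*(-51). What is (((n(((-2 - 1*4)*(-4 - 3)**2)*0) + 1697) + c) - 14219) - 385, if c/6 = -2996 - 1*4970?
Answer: -60659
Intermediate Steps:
c = -47796 (c = 6*(-2996 - 1*4970) = 6*(-2996 - 4970) = 6*(-7966) = -47796)
n(T) = 44 (n(T) = -7 + 51 = 44)
(((n(((-2 - 1*4)*(-4 - 3)**2)*0) + 1697) + c) - 14219) - 385 = (((44 + 1697) - 47796) - 14219) - 385 = ((1741 - 47796) - 14219) - 385 = (-46055 - 14219) - 385 = -60274 - 385 = -60659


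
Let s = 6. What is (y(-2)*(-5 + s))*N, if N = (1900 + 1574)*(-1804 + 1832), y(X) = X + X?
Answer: -389088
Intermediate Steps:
y(X) = 2*X
N = 97272 (N = 3474*28 = 97272)
(y(-2)*(-5 + s))*N = ((2*(-2))*(-5 + 6))*97272 = -4*1*97272 = -4*97272 = -389088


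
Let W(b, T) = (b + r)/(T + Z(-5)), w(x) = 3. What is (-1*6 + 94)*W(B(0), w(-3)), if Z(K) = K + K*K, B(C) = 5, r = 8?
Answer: 1144/23 ≈ 49.739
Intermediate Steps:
Z(K) = K + K²
W(b, T) = (8 + b)/(20 + T) (W(b, T) = (b + 8)/(T - 5*(1 - 5)) = (8 + b)/(T - 5*(-4)) = (8 + b)/(T + 20) = (8 + b)/(20 + T))
(-1*6 + 94)*W(B(0), w(-3)) = (-1*6 + 94)*((8 + 5)/(20 + 3)) = (-6 + 94)*(13/23) = 88*((1/23)*13) = 88*(13/23) = 1144/23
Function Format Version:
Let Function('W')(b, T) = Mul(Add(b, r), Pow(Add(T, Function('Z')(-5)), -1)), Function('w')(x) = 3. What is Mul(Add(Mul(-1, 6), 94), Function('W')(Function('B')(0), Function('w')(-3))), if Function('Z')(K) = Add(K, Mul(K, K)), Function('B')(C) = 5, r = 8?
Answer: Rational(1144, 23) ≈ 49.739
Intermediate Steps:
Function('Z')(K) = Add(K, Pow(K, 2))
Function('W')(b, T) = Mul(Pow(Add(20, T), -1), Add(8, b)) (Function('W')(b, T) = Mul(Add(b, 8), Pow(Add(T, Mul(-5, Add(1, -5))), -1)) = Mul(Add(8, b), Pow(Add(T, Mul(-5, -4)), -1)) = Mul(Add(8, b), Pow(Add(T, 20), -1)) = Mul(Add(8, b), Pow(Add(20, T), -1)) = Mul(Pow(Add(20, T), -1), Add(8, b)))
Mul(Add(Mul(-1, 6), 94), Function('W')(Function('B')(0), Function('w')(-3))) = Mul(Add(Mul(-1, 6), 94), Mul(Pow(Add(20, 3), -1), Add(8, 5))) = Mul(Add(-6, 94), Mul(Pow(23, -1), 13)) = Mul(88, Mul(Rational(1, 23), 13)) = Mul(88, Rational(13, 23)) = Rational(1144, 23)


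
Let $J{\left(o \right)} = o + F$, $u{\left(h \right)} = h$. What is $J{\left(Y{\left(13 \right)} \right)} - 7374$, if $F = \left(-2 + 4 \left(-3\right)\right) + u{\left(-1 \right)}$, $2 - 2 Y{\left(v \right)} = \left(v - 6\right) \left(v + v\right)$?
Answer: $-7479$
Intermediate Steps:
$Y{\left(v \right)} = 1 - v \left(-6 + v\right)$ ($Y{\left(v \right)} = 1 - \frac{\left(v - 6\right) \left(v + v\right)}{2} = 1 - \frac{\left(-6 + v\right) 2 v}{2} = 1 - \frac{2 v \left(-6 + v\right)}{2} = 1 - v \left(-6 + v\right)$)
$F = -15$ ($F = \left(-2 + 4 \left(-3\right)\right) - 1 = \left(-2 - 12\right) - 1 = -14 - 1 = -15$)
$J{\left(o \right)} = -15 + o$ ($J{\left(o \right)} = o - 15 = -15 + o$)
$J{\left(Y{\left(13 \right)} \right)} - 7374 = \left(-15 + \left(1 - 13^{2} + 6 \cdot 13\right)\right) - 7374 = \left(-15 + \left(1 - 169 + 78\right)\right) - 7374 = \left(-15 - 90\right) - 7374 = -105 - 7374 = -7479$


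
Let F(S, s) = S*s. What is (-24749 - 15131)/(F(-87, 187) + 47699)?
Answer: -3988/3143 ≈ -1.2689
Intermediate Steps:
(-24749 - 15131)/(F(-87, 187) + 47699) = (-24749 - 15131)/(-87*187 + 47699) = -39880/(-16269 + 47699) = -39880/31430 = -39880*1/31430 = -3988/3143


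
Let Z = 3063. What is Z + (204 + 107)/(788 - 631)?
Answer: 481202/157 ≈ 3065.0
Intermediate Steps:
Z + (204 + 107)/(788 - 631) = 3063 + (204 + 107)/(788 - 631) = 3063 + 311/157 = 481202/157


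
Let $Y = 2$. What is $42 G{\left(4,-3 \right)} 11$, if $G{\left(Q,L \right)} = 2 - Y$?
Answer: $0$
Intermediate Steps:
$G{\left(Q,L \right)} = 0$ ($G{\left(Q,L \right)} = 2 - 2 = 0$)
$42 G{\left(4,-3 \right)} 11 = 42 \cdot 0 \cdot 11 = 0 \cdot 11 = 0$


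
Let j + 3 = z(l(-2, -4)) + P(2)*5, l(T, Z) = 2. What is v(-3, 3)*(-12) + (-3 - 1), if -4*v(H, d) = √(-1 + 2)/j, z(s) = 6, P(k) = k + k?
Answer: -89/23 ≈ -3.8696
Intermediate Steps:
P(k) = 2*k
j = 23 (j = -3 + (6 + (2*2)*5) = -3 + (6 + 4*5) = -3 + (6 + 20) = -3 + 26 = 23)
v(H, d) = -1/92 (v(H, d) = -√(-1 + 2)/(4*23) = -√1/(4*23) = -1/(4*23) = -¼*1/23 = -1/92)
v(-3, 3)*(-12) + (-3 - 1) = -1/92*(-12) + (-3 - 1) = 3/23 - 4 = -89/23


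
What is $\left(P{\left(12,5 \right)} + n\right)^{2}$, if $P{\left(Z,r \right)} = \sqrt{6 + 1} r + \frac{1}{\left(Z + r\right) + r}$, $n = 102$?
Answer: $\frac{5124725}{484} + \frac{11225 \sqrt{7}}{11} \approx 13288.0$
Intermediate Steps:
$P{\left(Z,r \right)} = \frac{1}{Z + 2 r} + r \sqrt{7}$ ($P{\left(Z,r \right)} = \sqrt{7} r + \frac{1}{Z + 2 r} = r \sqrt{7} + \frac{1}{Z + 2 r} = \frac{1}{Z + 2 r} + r \sqrt{7}$)
$\left(P{\left(12,5 \right)} + n\right)^{2} = \left(\frac{1 + 2 \sqrt{7} \cdot 5^{2} + 12 \cdot 5 \sqrt{7}}{12 + 2 \cdot 5} + 102\right)^{2} = \left(\frac{1 + 2 \sqrt{7} \cdot 25 + 60 \sqrt{7}}{12 + 10} + 102\right)^{2} = \left(\frac{1 + 50 \sqrt{7} + 60 \sqrt{7}}{22} + 102\right)^{2} = \left(\frac{1 + 110 \sqrt{7}}{22} + 102\right)^{2} = \left(\left(\frac{1}{22} + 5 \sqrt{7}\right) + 102\right)^{2} = \left(\frac{2245}{22} + 5 \sqrt{7}\right)^{2}$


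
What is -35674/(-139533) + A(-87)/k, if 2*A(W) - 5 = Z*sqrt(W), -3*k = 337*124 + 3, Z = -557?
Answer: 2979611273/11662447206 + 1671*I*sqrt(87)/83582 ≈ 0.25549 + 0.18648*I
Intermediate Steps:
k = -41791/3 (k = -(337*124 + 3)/3 = -(41788 + 3)/3 = -1/3*41791 = -41791/3 ≈ -13930.)
A(W) = 5/2 - 557*sqrt(W)/2 (A(W) = 5/2 + (-557*sqrt(W))/2 = 5/2 - 557*sqrt(W)/2)
-35674/(-139533) + A(-87)/k = -35674/(-139533) + (5/2 - 557*I*sqrt(87)/2)/(-41791/3) = -35674*(-1/139533) + (5/2 - 557*I*sqrt(87)/2)*(-3/41791) = 35674/139533 + (5/2 - 557*I*sqrt(87)/2)*(-3/41791) = 35674/139533 + (-15/83582 + 1671*I*sqrt(87)/83582) = 2979611273/11662447206 + 1671*I*sqrt(87)/83582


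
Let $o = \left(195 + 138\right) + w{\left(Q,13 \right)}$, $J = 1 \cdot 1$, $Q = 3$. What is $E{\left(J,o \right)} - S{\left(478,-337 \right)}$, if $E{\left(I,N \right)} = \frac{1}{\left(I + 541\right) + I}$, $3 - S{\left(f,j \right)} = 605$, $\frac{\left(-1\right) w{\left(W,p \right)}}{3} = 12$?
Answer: $\frac{326887}{543} \approx 602.0$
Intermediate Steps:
$w{\left(W,p \right)} = -36$ ($w{\left(W,p \right)} = \left(-3\right) 12 = -36$)
$S{\left(f,j \right)} = -602$ ($S{\left(f,j \right)} = 3 - 605 = -602$)
$J = 1$
$o = 297$ ($o = \left(195 + 138\right) - 36 = 333 - 36 = 297$)
$E{\left(I,N \right)} = \frac{1}{541 + 2 I}$ ($E{\left(I,N \right)} = \frac{1}{\left(541 + I\right) + I} = \frac{1}{541 + 2 I}$)
$E{\left(J,o \right)} - S{\left(478,-337 \right)} = \frac{1}{541 + 2 \cdot 1} - -602 = \frac{1}{541 + 2} + 602 = \frac{1}{543} + 602 = \frac{326887}{543}$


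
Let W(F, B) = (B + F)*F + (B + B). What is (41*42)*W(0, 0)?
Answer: 0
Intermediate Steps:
W(F, B) = 2*B + F*(B + F) (W(F, B) = F*(B + F) + 2*B = 2*B + F*(B + F))
(41*42)*W(0, 0) = (41*42)*(0**2 + 2*0 + 0*0) = 1722*(0 + 0 + 0) = 1722*0 = 0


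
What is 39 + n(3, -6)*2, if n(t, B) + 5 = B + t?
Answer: 23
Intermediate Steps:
n(t, B) = -5 + B + t (n(t, B) = -5 + (B + t) = -5 + B + t)
39 + n(3, -6)*2 = 39 + (-5 - 6 + 3)*2 = 39 - 8*2 = 39 - 16 = 23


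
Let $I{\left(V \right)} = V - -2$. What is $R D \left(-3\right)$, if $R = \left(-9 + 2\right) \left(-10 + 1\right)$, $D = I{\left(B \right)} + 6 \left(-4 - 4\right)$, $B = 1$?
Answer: $8505$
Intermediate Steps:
$I{\left(V \right)} = 2 + V$ ($I{\left(V \right)} = V + 2 = 2 + V$)
$D = -45$ ($D = \left(2 + 1\right) + 6 \left(-4 - 4\right) = 3 + 6 \left(-8\right) = 3 - 48 = -45$)
$R = 63$ ($R = \left(-7\right) \left(-9\right) = 63$)
$R D \left(-3\right) = 63 \left(-45\right) \left(-3\right) = \left(-2835\right) \left(-3\right) = 8505$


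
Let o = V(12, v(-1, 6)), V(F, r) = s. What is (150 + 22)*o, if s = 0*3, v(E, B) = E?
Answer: 0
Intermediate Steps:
s = 0
V(F, r) = 0
o = 0
(150 + 22)*o = (150 + 22)*0 = 172*0 = 0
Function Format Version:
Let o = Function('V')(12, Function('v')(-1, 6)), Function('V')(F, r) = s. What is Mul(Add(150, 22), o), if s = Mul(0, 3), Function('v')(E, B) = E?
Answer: 0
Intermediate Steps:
s = 0
Function('V')(F, r) = 0
o = 0
Mul(Add(150, 22), o) = Mul(Add(150, 22), 0) = Mul(172, 0) = 0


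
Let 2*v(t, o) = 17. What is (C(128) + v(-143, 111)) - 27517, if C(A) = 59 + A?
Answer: -54643/2 ≈ -27322.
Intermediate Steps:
v(t, o) = 17/2 (v(t, o) = (½)*17 = 17/2)
(C(128) + v(-143, 111)) - 27517 = ((59 + 128) + 17/2) - 27517 = (187 + 17/2) - 27517 = 391/2 - 27517 = -54643/2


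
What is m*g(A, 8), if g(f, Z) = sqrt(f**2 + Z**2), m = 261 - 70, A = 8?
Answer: 1528*sqrt(2) ≈ 2160.9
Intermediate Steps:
m = 191
g(f, Z) = sqrt(Z**2 + f**2)
m*g(A, 8) = 191*sqrt(8**2 + 8**2) = 191*sqrt(64 + 64) = 191*sqrt(128) = 191*(8*sqrt(2)) = 1528*sqrt(2)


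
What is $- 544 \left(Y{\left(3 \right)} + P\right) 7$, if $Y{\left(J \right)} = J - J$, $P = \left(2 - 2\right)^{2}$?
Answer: $0$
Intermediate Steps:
$P = 0$ ($P = 0^{2} = 0$)
$Y{\left(J \right)} = 0$
$- 544 \left(Y{\left(3 \right)} + P\right) 7 = - 544 \left(0 + 0\right) 7 = - 544 \cdot 0 \cdot 7 = \left(-544\right) 0 = 0$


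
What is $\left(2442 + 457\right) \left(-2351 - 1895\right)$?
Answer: $-12309154$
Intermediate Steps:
$\left(2442 + 457\right) \left(-2351 - 1895\right) = 2899 \left(-4246\right) = -12309154$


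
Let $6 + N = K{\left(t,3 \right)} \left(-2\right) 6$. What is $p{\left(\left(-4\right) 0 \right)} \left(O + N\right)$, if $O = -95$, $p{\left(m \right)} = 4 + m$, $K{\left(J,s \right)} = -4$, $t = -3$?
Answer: $-212$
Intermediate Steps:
$N = 42$ ($N = -6 + \left(-4\right) \left(-2\right) 6 = -6 + 8 \cdot 6 = -6 + 48 = 42$)
$p{\left(\left(-4\right) 0 \right)} \left(O + N\right) = \left(4 - 0\right) \left(-95 + 42\right) = \left(4 + 0\right) \left(-53\right) = 4 \left(-53\right) = -212$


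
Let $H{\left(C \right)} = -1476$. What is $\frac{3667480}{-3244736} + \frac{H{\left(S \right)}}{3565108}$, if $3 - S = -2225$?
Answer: $- \frac{408742234943}{361494820984} \approx -1.1307$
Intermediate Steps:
$S = 2228$ ($S = 3 - -2225 = 3 + 2225 = 2228$)
$\frac{3667480}{-3244736} + \frac{H{\left(S \right)}}{3565108} = \frac{3667480}{-3244736} - \frac{1476}{3565108} = 3667480 \left(- \frac{1}{3244736}\right) - \frac{369}{891277} = - \frac{458435}{405592} - \frac{369}{891277} = - \frac{408742234943}{361494820984}$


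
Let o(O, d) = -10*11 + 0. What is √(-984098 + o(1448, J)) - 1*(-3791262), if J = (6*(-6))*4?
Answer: 3791262 + 4*I*√61513 ≈ 3.7913e+6 + 992.07*I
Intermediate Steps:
J = -144 (J = -36*4 = -144)
o(O, d) = -110 (o(O, d) = -110 + 0 = -110)
√(-984098 + o(1448, J)) - 1*(-3791262) = √(-984098 - 110) - 1*(-3791262) = √(-984208) + 3791262 = 4*I*√61513 + 3791262 = 3791262 + 4*I*√61513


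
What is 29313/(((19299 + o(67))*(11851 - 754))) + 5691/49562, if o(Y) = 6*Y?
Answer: 138403399537/1203927046146 ≈ 0.11496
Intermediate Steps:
29313/(((19299 + o(67))*(11851 - 754))) + 5691/49562 = 29313/(((19299 + 6*67)*(11851 - 754))) + 5691/49562 = 29313/(((19299 + 402)*11097)) + 5691*(1/49562) = 29313/((19701*11097)) + 5691/49562 = 29313/218621997 + 5691/49562 = 29313*(1/218621997) + 5691/49562 = 3257/24291333 + 5691/49562 = 138403399537/1203927046146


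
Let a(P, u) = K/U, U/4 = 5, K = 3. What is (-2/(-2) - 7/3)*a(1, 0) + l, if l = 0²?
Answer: -⅕ ≈ -0.20000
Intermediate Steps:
l = 0
U = 20 (U = 4*5 = 20)
a(P, u) = 3/20
(-2/(-2) - 7/3)*a(1, 0) + l = (-2/(-2) - 7/3)*(3/20) + 0 = (-2*(-½) - 7*⅓)*(3/20) + 0 = (1 - 7/3)*(3/20) + 0 = -4/3*3/20 + 0 = -⅕ + 0 = -⅕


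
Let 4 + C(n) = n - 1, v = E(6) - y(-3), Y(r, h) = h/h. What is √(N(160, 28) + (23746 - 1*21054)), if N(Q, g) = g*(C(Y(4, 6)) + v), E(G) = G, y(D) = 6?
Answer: 2*√645 ≈ 50.794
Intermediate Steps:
Y(r, h) = 1
v = 0 (v = 6 - 1*6 = 6 - 6 = 0)
C(n) = -5 + n (C(n) = -4 + (n - 1) = -4 + (-1 + n) = -5 + n)
N(Q, g) = -4*g (N(Q, g) = g*((-5 + 1) + 0) = g*(-4 + 0) = g*(-4) = -4*g)
√(N(160, 28) + (23746 - 1*21054)) = √(-4*28 + (23746 - 1*21054)) = √(-112 + (23746 - 21054)) = √(-112 + 2692) = √2580 = 2*√645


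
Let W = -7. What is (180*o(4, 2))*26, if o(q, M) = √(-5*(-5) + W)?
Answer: 14040*√2 ≈ 19856.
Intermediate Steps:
o(q, M) = 3*√2 (o(q, M) = √(-5*(-5) - 7) = √(25 - 7) = √18 = 3*√2)
(180*o(4, 2))*26 = (180*(3*√2))*26 = (540*√2)*26 = 14040*√2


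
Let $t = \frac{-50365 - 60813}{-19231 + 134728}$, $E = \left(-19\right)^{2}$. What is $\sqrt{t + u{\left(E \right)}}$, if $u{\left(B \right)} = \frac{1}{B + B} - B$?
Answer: $\frac{i \sqrt{774690329370938}}{1462962} \approx 19.025 i$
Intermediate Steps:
$E = 361$
$t = - \frac{111178}{115497} \approx -0.96261$
$u{\left(B \right)} = \frac{1}{2 B} - B$
$\sqrt{t + u{\left(E \right)}} = \sqrt{- \frac{111178}{115497} + \left(\frac{1}{2 \cdot 361} - 361\right)} = \sqrt{- \frac{111178}{115497} + \left(\frac{1}{2} \cdot \frac{1}{361} - 361\right)} = \sqrt{- \frac{111178}{115497} + \left(\frac{1}{722} - 361\right)} = \sqrt{- \frac{111178}{115497} - \frac{260641}{722}} = \sqrt{- \frac{30183524093}{83388834}} = \frac{i \sqrt{774690329370938}}{1462962}$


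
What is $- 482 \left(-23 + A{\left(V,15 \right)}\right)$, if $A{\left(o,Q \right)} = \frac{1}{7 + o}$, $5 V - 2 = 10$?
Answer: $\frac{518632}{47} \approx 11035.0$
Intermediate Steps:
$V = \frac{12}{5}$ ($V = \frac{2}{5} + \frac{1}{5} \cdot 10 = \frac{2}{5} + 2 = \frac{12}{5} \approx 2.4$)
$- 482 \left(-23 + A{\left(V,15 \right)}\right) = - 482 \left(-23 + \frac{1}{7 + \frac{12}{5}}\right) = - 482 \left(-23 + \frac{1}{\frac{47}{5}}\right) = - 482 \left(-23 + \frac{5}{47}\right) = \left(-482\right) \left(- \frac{1076}{47}\right) = \frac{518632}{47}$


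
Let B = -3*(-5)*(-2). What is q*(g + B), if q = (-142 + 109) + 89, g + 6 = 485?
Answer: 25144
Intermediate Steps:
g = 479 (g = -6 + 485 = 479)
q = 56 (q = -33 + 89 = 56)
B = -30 (B = 15*(-2) = -30)
q*(g + B) = 56*(479 - 30) = 56*449 = 25144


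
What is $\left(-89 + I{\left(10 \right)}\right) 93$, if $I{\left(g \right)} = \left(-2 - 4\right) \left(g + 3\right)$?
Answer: $-15531$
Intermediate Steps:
$I{\left(g \right)} = -18 - 6 g$ ($I{\left(g \right)} = - 6 \left(3 + g\right) = -18 - 6 g$)
$\left(-89 + I{\left(10 \right)}\right) 93 = \left(-89 - 78\right) 93 = \left(-167\right) 93 = -15531$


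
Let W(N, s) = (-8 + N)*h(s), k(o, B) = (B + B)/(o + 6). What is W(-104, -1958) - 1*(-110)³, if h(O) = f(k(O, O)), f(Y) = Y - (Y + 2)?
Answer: 1331224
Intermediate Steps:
k(o, B) = 2*B/(6 + o) (k(o, B) = (2*B)/(6 + o) = 2*B/(6 + o))
f(Y) = -2 (f(Y) = Y - (2 + Y) = Y + (-2 - Y) = -2)
h(O) = -2
W(N, s) = 16 - 2*N (W(N, s) = (-8 + N)*(-2) = 16 - 2*N)
W(-104, -1958) - 1*(-110)³ = (16 - 2*(-104)) - 1*(-110)³ = (16 + 208) - 1*(-1331000) = 224 + 1331000 = 1331224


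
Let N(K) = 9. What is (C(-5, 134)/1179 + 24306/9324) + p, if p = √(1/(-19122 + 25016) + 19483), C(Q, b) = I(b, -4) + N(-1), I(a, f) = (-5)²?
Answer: 1609655/610722 + √676824540882/5894 ≈ 142.22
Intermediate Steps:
I(a, f) = 25
C(Q, b) = 34 (C(Q, b) = 25 + 9 = 34)
p = √676824540882/5894 (p = √(1/5894 + 19483) = √(114832803/5894) = √676824540882/5894 ≈ 139.58)
(C(-5, 134)/1179 + 24306/9324) + p = (34/1179 + 24306/9324) + √676824540882/5894 = (34*(1/1179) + 24306*(1/9324)) + √676824540882/5894 = (34/1179 + 4051/1554) + √676824540882/5894 = 1609655/610722 + √676824540882/5894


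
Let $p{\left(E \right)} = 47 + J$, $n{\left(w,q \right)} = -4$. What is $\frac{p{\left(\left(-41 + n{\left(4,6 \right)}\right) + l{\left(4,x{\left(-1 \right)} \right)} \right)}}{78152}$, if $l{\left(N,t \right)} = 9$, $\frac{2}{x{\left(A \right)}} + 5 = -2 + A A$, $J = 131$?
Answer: $\frac{89}{39076} \approx 0.0022776$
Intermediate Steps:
$x{\left(A \right)} = \frac{2}{-7 + A^{2}}$ ($x{\left(A \right)} = \frac{2}{-5 + \left(-2 + A A\right)} = \frac{2}{-5 + \left(-2 + A^{2}\right)} = \frac{2}{-7 + A^{2}}$)
$p{\left(E \right)} = 178$ ($p{\left(E \right)} = 47 + 131 = 178$)
$\frac{p{\left(\left(-41 + n{\left(4,6 \right)}\right) + l{\left(4,x{\left(-1 \right)} \right)} \right)}}{78152} = \frac{178}{78152} = 178 \cdot \frac{1}{78152} = \frac{89}{39076}$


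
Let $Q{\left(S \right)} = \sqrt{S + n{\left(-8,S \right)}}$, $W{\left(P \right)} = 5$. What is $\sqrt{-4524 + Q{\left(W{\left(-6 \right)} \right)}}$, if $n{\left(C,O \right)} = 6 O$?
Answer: $\sqrt{-4524 + \sqrt{35}} \approx 67.217 i$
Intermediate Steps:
$Q{\left(S \right)} = \sqrt{7} \sqrt{S}$ ($Q{\left(S \right)} = \sqrt{S + 6 S} = \sqrt{7 S} = \sqrt{7} \sqrt{S}$)
$\sqrt{-4524 + Q{\left(W{\left(-6 \right)} \right)}} = \sqrt{-4524 + \sqrt{7} \sqrt{5}} = \sqrt{-4524 + \sqrt{35}}$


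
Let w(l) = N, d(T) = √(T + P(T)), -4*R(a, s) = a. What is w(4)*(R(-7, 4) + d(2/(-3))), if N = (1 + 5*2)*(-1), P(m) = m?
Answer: -77/4 - 22*I*√3/3 ≈ -19.25 - 12.702*I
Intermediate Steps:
R(a, s) = -a/4
d(T) = √2*√T (d(T) = √(T + T) = √(2*T) = √2*√T)
N = -11 (N = (1 + 10)*(-1) = 11*(-1) = -11)
w(l) = -11
w(4)*(R(-7, 4) + d(2/(-3))) = -11*(-¼*(-7) + √2*√(2/(-3))) = -11*(7/4 + √2*√(2*(-⅓))) = -11*(7/4 + √2*√(-⅔)) = -11*(7/4 + √2*(I*√6/3)) = -11*(7/4 + 2*I*√3/3) = -77/4 - 22*I*√3/3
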